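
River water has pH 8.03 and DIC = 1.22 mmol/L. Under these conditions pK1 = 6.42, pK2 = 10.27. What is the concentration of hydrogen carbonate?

[HCO3⁻] = 1.18 mmol/L

α₁ = 1 / (1 + [H⁺]/K1 + K2/[H⁺]) = 1 / (1 + 10^-1.61 + 10^-2.24)
   = 1 / (1 + 0.024547 + 0.0057544) = 1/1.0303 = 0.9706
[HCO3⁻] = α₁ × DIC = 0.9706 × 1.22 = 1.18 mmol/L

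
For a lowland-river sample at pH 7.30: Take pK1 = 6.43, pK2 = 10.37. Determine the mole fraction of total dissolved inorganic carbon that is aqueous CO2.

α₀ = 0.119

α₀ = 1 / (1 + K1/[H⁺] + K1K2/[H⁺]²) = 1 / (1 + 10^+0.87 + 10^-2.20)
   = 1 / (1 + 7.4131 + 0.0063096) = 1/8.4194 = 0.1188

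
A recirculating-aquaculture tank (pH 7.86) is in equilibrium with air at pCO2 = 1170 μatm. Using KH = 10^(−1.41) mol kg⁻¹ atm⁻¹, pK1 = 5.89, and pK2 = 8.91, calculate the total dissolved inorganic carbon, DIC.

DIC = 4.67 mmol/kg

[CO2*] = KH · pCO2 = 10^(−1.41) × 1170×10^-6 = 4.552×10^-5 mol/kg
α₀ = 1/(1 + K1/[H⁺] + K1K2/[H⁺]²) = 1/(1 + 10^+1.97 + 10^+0.92) = 0.009742
DIC = [CO2*]/α₀ = 4.552×10^-5 / 0.009742 = 4.67 mmol/kg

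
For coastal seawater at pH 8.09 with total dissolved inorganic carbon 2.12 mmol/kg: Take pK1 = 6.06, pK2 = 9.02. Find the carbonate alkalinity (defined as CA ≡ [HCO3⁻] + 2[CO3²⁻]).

CA = [HCO3⁻] + 2[CO3²⁻] = (α₁ + 2α₂)·DIC
At pH 8.09: [H⁺]/K1 = 10^-2.03 = 0.0093325, K2/[H⁺] = 10^-0.93 = 0.11749
α₁ = 1/(1 + 0.0093325 + 0.11749) = 1/1.1268 = 0.8875; α₂ = α₁·K2/[H⁺] = 0.1043
α₁ + 2α₂ = 1.0960
CA = 1.0960 × 2.12 = 2.32 mmol/kg

CA = 2.32 mmol/kg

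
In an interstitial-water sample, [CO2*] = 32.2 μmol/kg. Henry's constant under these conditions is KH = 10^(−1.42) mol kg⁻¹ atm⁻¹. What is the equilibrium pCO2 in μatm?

KH = 10^(−1.42) = 3.802×10^-2 mol kg⁻¹ atm⁻¹
pCO2 = [CO2*]/KH = 32.2×10^-6 / 3.802×10^-2 = 8.47×10^-4 atm = 847 μatm

pCO2 = 847 μatm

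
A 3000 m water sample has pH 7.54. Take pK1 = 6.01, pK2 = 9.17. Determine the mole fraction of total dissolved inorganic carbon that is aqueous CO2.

α₀ = 0.0280

α₀ = 1 / (1 + K1/[H⁺] + K1K2/[H⁺]²) = 1 / (1 + 10^+1.53 + 10^-0.10)
   = 1 / (1 + 33.884 + 0.79433) = 1/35.679 = 0.02803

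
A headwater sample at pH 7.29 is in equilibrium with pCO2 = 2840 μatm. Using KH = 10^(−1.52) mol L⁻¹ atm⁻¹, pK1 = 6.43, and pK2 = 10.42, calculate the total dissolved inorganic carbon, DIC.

DIC = 0.708 mmol/L

[CO2*] = KH · pCO2 = 10^(−1.52) × 2840×10^-6 = 8.577×10^-5 mol/L
α₀ = 1/(1 + K1/[H⁺] + K1K2/[H⁺]²) = 1/(1 + 10^+0.86 + 10^-2.27) = 0.1212
DIC = [CO2*]/α₀ = 8.577×10^-5 / 0.1212 = 0.708 mmol/L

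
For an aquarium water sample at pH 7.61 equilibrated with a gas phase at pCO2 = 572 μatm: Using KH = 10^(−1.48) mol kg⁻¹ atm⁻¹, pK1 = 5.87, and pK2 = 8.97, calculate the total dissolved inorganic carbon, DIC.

DIC = 1.11 mmol/kg

[CO2*] = KH · pCO2 = 10^(−1.48) × 572×10^-6 = 1.894×10^-5 mol/kg
α₀ = 1/(1 + K1/[H⁺] + K1K2/[H⁺]²) = 1/(1 + 10^+1.74 + 10^+0.38) = 0.01714
DIC = [CO2*]/α₀ = 1.894×10^-5 / 0.01714 = 1.11 mmol/kg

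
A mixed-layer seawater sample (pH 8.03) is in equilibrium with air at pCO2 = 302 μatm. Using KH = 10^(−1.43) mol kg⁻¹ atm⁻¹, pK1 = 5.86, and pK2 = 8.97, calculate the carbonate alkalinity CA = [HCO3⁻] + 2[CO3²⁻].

CA = 2.04 mmol/kg

[CO2*] = KH · pCO2 = 10^(−1.43) × 302×10^-6 = 1.122×10^-5 mol/kg
α₀ = 1/(1 + K1/[H⁺] + K1K2/[H⁺]²) = 1/(1 + 10^+2.17 + 10^+1.23) = 0.006028
DIC = [CO2*]/α₀ = 1.122×10^-5 / 0.006028 = 1.861 mmol/kg
CA = (α₁ + 2α₂)·DIC = (0.8916 + 2×0.1024) × 1.861 = 2.04 mmol/kg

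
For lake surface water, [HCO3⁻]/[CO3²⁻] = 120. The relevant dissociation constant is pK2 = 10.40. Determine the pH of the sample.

pH = 8.32

From K2 = [H⁺][CO3²⁻]/[HCO3⁻]:  pH = pK2 − log₁₀([HCO3⁻]/[CO3²⁻])
log₁₀(120) = +2.079
pH = 10.40 − (+2.079) = 8.32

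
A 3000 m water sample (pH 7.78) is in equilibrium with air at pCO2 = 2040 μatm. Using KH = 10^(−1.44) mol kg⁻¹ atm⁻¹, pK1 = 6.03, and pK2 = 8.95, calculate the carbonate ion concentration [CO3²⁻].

[CO3²⁻] = 0.282 mmol/kg

[CO2*] = KH · pCO2 = 10^(−1.44) × 2040×10^-6 = 7.407×10^-5 mol/kg
α₀ = 1/(1 + K1/[H⁺] + K1K2/[H⁺]²) = 1/(1 + 10^+1.75 + 10^+0.58) = 0.01638
DIC = [CO2*]/α₀ = 7.407×10^-5 / 0.01638 = 4.521 mmol/kg
[CO3²⁻] = α₂·DIC; α₂ = 0.06229, so [CO3²⁻] = 0.06229 × 4.521 = 0.282 mmol/kg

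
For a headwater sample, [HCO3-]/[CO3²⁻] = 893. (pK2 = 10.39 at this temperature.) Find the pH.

From K2 = [H⁺][CO3²⁻]/[HCO3-]:  pH = pK2 − log₁₀([HCO3-]/[CO3²⁻])
log₁₀(893) = +2.951
pH = 10.39 − (+2.951) = 7.44

pH = 7.44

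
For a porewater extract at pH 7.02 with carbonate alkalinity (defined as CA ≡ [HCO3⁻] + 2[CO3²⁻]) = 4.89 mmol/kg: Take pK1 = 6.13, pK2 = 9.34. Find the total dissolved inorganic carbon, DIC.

DIC = 5.49 mmol/kg

CA = [HCO3⁻] + 2[CO3²⁻] = (α₁ + 2α₂)·DIC
At pH 7.02: [H⁺]/K1 = 10^-0.89 = 0.12882, K2/[H⁺] = 10^-2.32 = 0.0047863
α₁ = 1/(1 + 0.12882 + 0.0047863) = 1/1.1336 = 0.8821; α₂ = α₁·K2/[H⁺] = 0.004222
α₁ + 2α₂ = 0.8906
DIC = CA / (α₁ + 2α₂) = 4.89 / 0.8906 = 5.49 mmol/kg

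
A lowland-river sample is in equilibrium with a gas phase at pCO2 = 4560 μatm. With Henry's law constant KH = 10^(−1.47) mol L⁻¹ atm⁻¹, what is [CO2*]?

[CO2*] = 155 μmol/L

KH = 10^(−1.47) = 3.388×10^-2 mol L⁻¹ atm⁻¹
[CO2*] = KH · pCO2 = 3.388×10^-2 × 4560×10^-6 atm = 1.55×10^-4 mol/L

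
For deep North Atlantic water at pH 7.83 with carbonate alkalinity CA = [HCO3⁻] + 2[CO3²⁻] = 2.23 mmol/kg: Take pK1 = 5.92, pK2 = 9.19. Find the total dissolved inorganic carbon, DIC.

DIC = 2.17 mmol/kg

CA = [HCO3⁻] + 2[CO3²⁻] = (α₁ + 2α₂)·DIC
At pH 7.83: [H⁺]/K1 = 10^-1.91 = 0.012303, K2/[H⁺] = 10^-1.36 = 0.043652
α₁ = 1/(1 + 0.012303 + 0.043652) = 1/1.0560 = 0.9470; α₂ = α₁·K2/[H⁺] = 0.04134
α₁ + 2α₂ = 1.0297
DIC = CA / (α₁ + 2α₂) = 2.23 / 1.0297 = 2.17 mmol/kg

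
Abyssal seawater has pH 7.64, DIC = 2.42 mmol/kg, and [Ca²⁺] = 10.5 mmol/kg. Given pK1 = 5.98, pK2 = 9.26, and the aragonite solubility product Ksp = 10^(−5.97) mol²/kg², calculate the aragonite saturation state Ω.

α₂ = 1 / (1 + [H⁺]/K2 + [H⁺]²/(K1K2)) = 1 / (1 + 10^+1.62 + 10^-0.04)
   = 1 / (1 + 41.687 + 0.91201) = 1/43.599 = 0.02294
[CO3²⁻] = α₂ × DIC = 0.02294 × 2.42 = 0.05551 mmol/kg
Ksp = 10^(−5.97) = 1.072×10^-6
Ω = [Ca²⁺][CO3²⁻]/Ksp = (10.5×10^-3)(5.551×10^-5) / 1.072×10^-6 = 0.544

Ω = 0.544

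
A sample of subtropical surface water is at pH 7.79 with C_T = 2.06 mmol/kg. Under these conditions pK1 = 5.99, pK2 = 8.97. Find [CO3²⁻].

α₂ = 1 / (1 + [H⁺]/K2 + [H⁺]²/(K1K2)) = 1 / (1 + 10^+1.18 + 10^-0.62)
   = 1 / (1 + 15.136 + 0.23988) = 1/16.375 = 0.06107
[CO3²⁻] = α₂ × DIC = 0.06107 × 2.06 = 0.126 mmol/kg

[CO3²⁻] = 0.126 mmol/kg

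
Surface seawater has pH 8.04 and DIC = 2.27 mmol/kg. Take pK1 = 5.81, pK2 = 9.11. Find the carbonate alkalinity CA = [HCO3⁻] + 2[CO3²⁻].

CA = 2.43 mmol/kg

CA = [HCO3⁻] + 2[CO3²⁻] = (α₁ + 2α₂)·DIC
At pH 8.04: [H⁺]/K1 = 10^-2.23 = 0.0058884, K2/[H⁺] = 10^-1.07 = 0.085114
α₁ = 1/(1 + 0.0058884 + 0.085114) = 1/1.0910 = 0.9166; α₂ = α₁·K2/[H⁺] = 0.07801
α₁ + 2α₂ = 1.0726
CA = 1.0726 × 2.27 = 2.43 mmol/kg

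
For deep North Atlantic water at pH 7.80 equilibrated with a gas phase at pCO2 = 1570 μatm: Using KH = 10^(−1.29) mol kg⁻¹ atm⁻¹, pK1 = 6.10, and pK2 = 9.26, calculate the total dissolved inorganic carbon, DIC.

DIC = 4.26 mmol/kg

[CO2*] = KH · pCO2 = 10^(−1.29) × 1570×10^-6 = 8.052×10^-5 mol/kg
α₀ = 1/(1 + K1/[H⁺] + K1K2/[H⁺]²) = 1/(1 + 10^+1.70 + 10^+0.24) = 0.01892
DIC = [CO2*]/α₀ = 8.052×10^-5 / 0.01892 = 4.26 mmol/kg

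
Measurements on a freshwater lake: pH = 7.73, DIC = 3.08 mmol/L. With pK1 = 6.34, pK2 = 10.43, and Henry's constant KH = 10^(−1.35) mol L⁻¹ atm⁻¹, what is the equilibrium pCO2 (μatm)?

α₀ = 1 / (1 + K1/[H⁺] + K1K2/[H⁺]²) = 1 / (1 + 10^+1.39 + 10^-1.31)
   = 1 / (1 + 24.547 + 0.048978) = 1/25.596 = 0.03907
[CO2*] = α₀ × DIC = 0.03907 × 3.08 = 0.1203 mmol/L
pCO2 = [CO2*]/KH = 1.203×10^-4 / 4.467×10^-2 = 2690 μatm

pCO2 = 2690 μatm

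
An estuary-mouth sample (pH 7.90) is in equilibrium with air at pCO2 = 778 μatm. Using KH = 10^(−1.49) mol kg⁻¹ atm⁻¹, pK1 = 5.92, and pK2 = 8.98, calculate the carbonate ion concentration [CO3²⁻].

[CO3²⁻] = 0.200 mmol/kg

[CO2*] = KH · pCO2 = 10^(−1.49) × 778×10^-6 = 2.518×10^-5 mol/kg
α₀ = 1/(1 + K1/[H⁺] + K1K2/[H⁺]²) = 1/(1 + 10^+1.98 + 10^+0.90) = 0.009575
DIC = [CO2*]/α₀ = 2.518×10^-5 / 0.009575 = 2.629 mmol/kg
[CO3²⁻] = α₂·DIC; α₂ = 0.07605, so [CO3²⁻] = 0.07605 × 2.629 = 0.200 mmol/kg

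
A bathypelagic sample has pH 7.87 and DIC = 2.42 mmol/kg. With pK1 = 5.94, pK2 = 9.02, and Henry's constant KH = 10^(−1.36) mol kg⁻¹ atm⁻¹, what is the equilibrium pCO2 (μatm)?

α₀ = 1 / (1 + K1/[H⁺] + K1K2/[H⁺]²) = 1 / (1 + 10^+1.93 + 10^+0.78)
   = 1 / (1 + 85.114 + 6.0256) = 1/92.139 = 0.01085
[CO2*] = α₀ × DIC = 0.01085 × 2.42 = 0.02626 mmol/kg
pCO2 = [CO2*]/KH = 2.626×10^-5 / 4.365×10^-2 = 602 μatm

pCO2 = 602 μatm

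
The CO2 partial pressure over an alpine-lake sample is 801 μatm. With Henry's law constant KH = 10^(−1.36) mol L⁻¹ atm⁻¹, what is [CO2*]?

KH = 10^(−1.36) = 4.365×10^-2 mol L⁻¹ atm⁻¹
[CO2*] = KH · pCO2 = 4.365×10^-2 × 801×10^-6 atm = 3.50×10^-5 mol/L

[CO2*] = 35.0 μmol/L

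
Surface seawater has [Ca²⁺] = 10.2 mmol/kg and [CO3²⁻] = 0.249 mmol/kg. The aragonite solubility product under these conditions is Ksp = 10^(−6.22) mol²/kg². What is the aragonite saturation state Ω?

Ksp = 10^(−6.22) = 6.026×10^-7
Ω = [Ca²⁺][CO3²⁻]/Ksp = (10.2×10^-3)(0.249×10^-3) / 6.026×10^-7 = 4.22

Ω = 4.22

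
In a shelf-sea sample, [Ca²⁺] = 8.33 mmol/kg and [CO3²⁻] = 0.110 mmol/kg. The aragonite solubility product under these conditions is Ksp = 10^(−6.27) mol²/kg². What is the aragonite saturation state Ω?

Ksp = 10^(−6.27) = 5.370×10^-7
Ω = [Ca²⁺][CO3²⁻]/Ksp = (8.33×10^-3)(0.110×10^-3) / 5.370×10^-7 = 1.71

Ω = 1.71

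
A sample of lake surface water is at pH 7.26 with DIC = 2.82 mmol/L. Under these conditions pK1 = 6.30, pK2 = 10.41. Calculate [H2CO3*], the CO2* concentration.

[CO2*] = 0.278 mmol/L

α₀ = 1 / (1 + K1/[H⁺] + K1K2/[H⁺]²) = 1 / (1 + 10^+0.96 + 10^-2.19)
   = 1 / (1 + 9.1201 + 0.0064565) = 1/10.127 = 0.09875
[CO2*] = α₀ × DIC = 0.09875 × 2.82 = 0.278 mmol/L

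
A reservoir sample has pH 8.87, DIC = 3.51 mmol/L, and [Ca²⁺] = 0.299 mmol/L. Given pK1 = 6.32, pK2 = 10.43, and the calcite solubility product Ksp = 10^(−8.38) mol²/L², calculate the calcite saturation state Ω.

α₂ = 1 / (1 + [H⁺]/K2 + [H⁺]²/(K1K2)) = 1 / (1 + 10^+1.56 + 10^-0.99)
   = 1 / (1 + 36.308 + 0.10233) = 1/37.410 = 0.02673
[CO3²⁻] = α₂ × DIC = 0.02673 × 3.51 = 0.09382 mmol/L
Ksp = 10^(−8.38) = 4.169×10^-9
Ω = [Ca²⁺][CO3²⁻]/Ksp = (0.299×10^-3)(9.382×10^-5) / 4.169×10^-9 = 6.73

Ω = 6.73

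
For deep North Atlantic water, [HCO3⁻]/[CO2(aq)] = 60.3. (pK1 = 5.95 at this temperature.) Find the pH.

pH = 7.73

From K1 = [H⁺][HCO3⁻]/[CO2(aq)]:  pH = pK1 + log₁₀([HCO3⁻]/[CO2(aq)])
log₁₀(60.3) = +1.780
pH = 5.95 + (+1.780) = 7.73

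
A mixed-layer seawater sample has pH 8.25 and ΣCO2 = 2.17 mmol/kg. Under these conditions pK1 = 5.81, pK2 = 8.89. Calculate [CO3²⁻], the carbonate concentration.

α₂ = 1 / (1 + [H⁺]/K2 + [H⁺]²/(K1K2)) = 1 / (1 + 10^+0.64 + 10^-1.80)
   = 1 / (1 + 4.3652 + 0.015849) = 1/5.3810 = 0.1858
[CO3²⁻] = α₂ × DIC = 0.1858 × 2.17 = 0.403 mmol/kg

[CO3²⁻] = 0.403 mmol/kg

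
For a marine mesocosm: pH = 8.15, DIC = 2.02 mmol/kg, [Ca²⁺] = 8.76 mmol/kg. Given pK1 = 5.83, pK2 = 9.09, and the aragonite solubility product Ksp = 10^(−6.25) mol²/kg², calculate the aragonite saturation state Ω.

Ω = 3.23

α₂ = 1 / (1 + [H⁺]/K2 + [H⁺]²/(K1K2)) = 1 / (1 + 10^+0.94 + 10^-1.38)
   = 1 / (1 + 8.7096 + 0.041687) = 1/9.7513 = 0.1026
[CO3²⁻] = α₂ × DIC = 0.1026 × 2.02 = 0.2072 mmol/kg
Ksp = 10^(−6.25) = 5.623×10^-7
Ω = [Ca²⁺][CO3²⁻]/Ksp = (8.76×10^-3)(2.072×10^-4) / 5.623×10^-7 = 3.23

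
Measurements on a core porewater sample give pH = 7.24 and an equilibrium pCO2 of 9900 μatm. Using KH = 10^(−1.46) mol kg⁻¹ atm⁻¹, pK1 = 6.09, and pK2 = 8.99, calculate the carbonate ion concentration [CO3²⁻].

[CO2*] = KH · pCO2 = 10^(−1.46) × 9900×10^-6 = 3.433×10^-4 mol/kg
α₀ = 1/(1 + K1/[H⁺] + K1K2/[H⁺]²) = 1/(1 + 10^+1.15 + 10^-0.60) = 0.06503
DIC = [CO2*]/α₀ = 3.433×10^-4 / 0.06503 = 5.278 mmol/kg
[CO3²⁻] = α₂·DIC; α₂ = 0.01634, so [CO3²⁻] = 0.01634 × 5.278 = 0.0862 mmol/kg

[CO3²⁻] = 0.0862 mmol/kg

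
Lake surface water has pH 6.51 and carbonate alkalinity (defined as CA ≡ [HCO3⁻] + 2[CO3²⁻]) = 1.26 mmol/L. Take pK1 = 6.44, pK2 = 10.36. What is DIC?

CA = [HCO3⁻] + 2[CO3²⁻] = (α₁ + 2α₂)·DIC
At pH 6.51: [H⁺]/K1 = 10^-0.07 = 0.85114, K2/[H⁺] = 10^-3.85 = 0.00014125
α₁ = 1/(1 + 0.85114 + 0.00014125) = 1/1.8513 = 0.5402; α₂ = α₁·K2/[H⁺] = 7.630×10^-5
α₁ + 2α₂ = 0.5403
DIC = CA / (α₁ + 2α₂) = 1.26 / 0.5403 = 2.33 mmol/L

DIC = 2.33 mmol/L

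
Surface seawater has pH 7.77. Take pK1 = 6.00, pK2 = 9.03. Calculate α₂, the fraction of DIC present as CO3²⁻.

α₂ = 0.0513

α₂ = 1 / (1 + [H⁺]/K2 + [H⁺]²/(K1K2)) = 1 / (1 + 10^+1.26 + 10^-0.51)
   = 1 / (1 + 18.197 + 0.30903) = 1/19.506 = 0.05127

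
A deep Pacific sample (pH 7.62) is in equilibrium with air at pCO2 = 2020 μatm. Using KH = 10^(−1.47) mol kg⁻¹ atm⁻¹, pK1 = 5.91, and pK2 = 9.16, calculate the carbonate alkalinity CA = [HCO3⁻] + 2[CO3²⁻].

CA = 3.71 mmol/kg

[CO2*] = KH · pCO2 = 10^(−1.47) × 2020×10^-6 = 6.845×10^-5 mol/kg
α₀ = 1/(1 + K1/[H⁺] + K1K2/[H⁺]²) = 1/(1 + 10^+1.71 + 10^+0.17) = 0.01860
DIC = [CO2*]/α₀ = 6.845×10^-5 / 0.01860 = 3.680 mmol/kg
CA = (α₁ + 2α₂)·DIC = (0.9539 + 2×0.02751) × 3.680 = 3.71 mmol/kg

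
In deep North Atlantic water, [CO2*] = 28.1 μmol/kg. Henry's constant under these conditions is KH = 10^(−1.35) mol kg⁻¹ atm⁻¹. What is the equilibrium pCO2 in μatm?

pCO2 = 629 μatm

KH = 10^(−1.35) = 4.467×10^-2 mol kg⁻¹ atm⁻¹
pCO2 = [CO2*]/KH = 28.1×10^-6 / 4.467×10^-2 = 6.29×10^-4 atm = 629 μatm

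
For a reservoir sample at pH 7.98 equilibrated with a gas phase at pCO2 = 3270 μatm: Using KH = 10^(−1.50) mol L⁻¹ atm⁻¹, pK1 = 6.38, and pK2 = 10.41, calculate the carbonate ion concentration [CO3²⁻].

[CO3²⁻] = 15.3 μmol/L

[CO2*] = KH · pCO2 = 10^(−1.50) × 3270×10^-6 = 1.034×10^-4 mol/L
α₀ = 1/(1 + K1/[H⁺] + K1K2/[H⁺]²) = 1/(1 + 10^+1.60 + 10^-0.83) = 0.02441
DIC = [CO2*]/α₀ = 1.034×10^-4 / 0.02441 = 4.235 mmol/L
[CO3²⁻] = α₂·DIC; α₂ = 0.003611, so [CO3²⁻] = 0.003611 × 4.235 = 0.0153 mmol/L = 15.3 μmol/L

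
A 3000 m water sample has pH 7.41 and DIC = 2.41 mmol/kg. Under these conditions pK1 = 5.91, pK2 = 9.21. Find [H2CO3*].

α₀ = 1 / (1 + K1/[H⁺] + K1K2/[H⁺]²) = 1 / (1 + 10^+1.50 + 10^-0.30)
   = 1 / (1 + 31.623 + 0.50119) = 1/33.124 = 0.03019
[CO2*] = α₀ × DIC = 0.03019 × 2.41 = 0.0728 mmol/kg

[CO2*] = 0.0728 mmol/kg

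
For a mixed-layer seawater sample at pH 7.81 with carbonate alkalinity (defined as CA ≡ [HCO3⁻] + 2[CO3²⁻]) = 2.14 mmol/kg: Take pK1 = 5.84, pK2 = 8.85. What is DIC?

CA = [HCO3⁻] + 2[CO3²⁻] = (α₁ + 2α₂)·DIC
At pH 7.81: [H⁺]/K1 = 10^-1.97 = 0.010715, K2/[H⁺] = 10^-1.04 = 0.091201
α₁ = 1/(1 + 0.010715 + 0.091201) = 1/1.1019 = 0.9075; α₂ = α₁·K2/[H⁺] = 0.08277
α₁ + 2α₂ = 1.0730
DIC = CA / (α₁ + 2α₂) = 2.14 / 1.0730 = 1.99 mmol/kg

DIC = 1.99 mmol/kg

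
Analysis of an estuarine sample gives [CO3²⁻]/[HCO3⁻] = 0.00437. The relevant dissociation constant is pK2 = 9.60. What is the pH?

From K2 = [H⁺][CO3²⁻]/[HCO3⁻]:  pH = pK2 + log₁₀([CO3²⁻]/[HCO3⁻])
log₁₀(0.00437) = -2.360
pH = 9.60 + (-2.360) = 7.24

pH = 7.24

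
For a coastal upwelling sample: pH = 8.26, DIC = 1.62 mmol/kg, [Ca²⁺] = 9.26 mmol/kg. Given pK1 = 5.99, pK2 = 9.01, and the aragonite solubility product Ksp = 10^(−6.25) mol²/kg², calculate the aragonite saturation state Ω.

Ω = 4.01

α₂ = 1 / (1 + [H⁺]/K2 + [H⁺]²/(K1K2)) = 1 / (1 + 10^+0.75 + 10^-1.52)
   = 1 / (1 + 5.6234 + 0.030200) = 1/6.6536 = 0.1503
[CO3²⁻] = α₂ × DIC = 0.1503 × 1.62 = 0.2435 mmol/kg
Ksp = 10^(−6.25) = 5.623×10^-7
Ω = [Ca²⁺][CO3²⁻]/Ksp = (9.26×10^-3)(2.435×10^-4) / 5.623×10^-7 = 4.01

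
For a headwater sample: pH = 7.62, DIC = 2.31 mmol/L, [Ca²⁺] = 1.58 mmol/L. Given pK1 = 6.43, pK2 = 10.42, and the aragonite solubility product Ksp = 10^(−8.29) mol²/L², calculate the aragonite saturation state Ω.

α₂ = 1 / (1 + [H⁺]/K2 + [H⁺]²/(K1K2)) = 1 / (1 + 10^+2.80 + 10^+1.61)
   = 1 / (1 + 630.96 + 40.738) = 1/672.70 = 0.001487
[CO3²⁻] = α₂ × DIC = 0.001487 × 2.31 = 0.003434 mmol/L = 3.434 μmol/L
Ksp = 10^(−8.29) = 5.129×10^-9
Ω = [Ca²⁺][CO3²⁻]/Ksp = (1.58×10^-3)(3.434×10^-6) / 5.129×10^-9 = 1.06

Ω = 1.06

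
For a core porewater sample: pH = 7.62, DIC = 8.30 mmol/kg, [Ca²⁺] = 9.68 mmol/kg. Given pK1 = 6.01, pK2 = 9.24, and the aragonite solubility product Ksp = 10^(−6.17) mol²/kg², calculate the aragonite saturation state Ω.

α₂ = 1 / (1 + [H⁺]/K2 + [H⁺]²/(K1K2)) = 1 / (1 + 10^+1.62 + 10^+0.01)
   = 1 / (1 + 41.687 + 1.0233) = 1/43.710 = 0.02288
[CO3²⁻] = α₂ × DIC = 0.02288 × 8.30 = 0.1899 mmol/kg
Ksp = 10^(−6.17) = 6.761×10^-7
Ω = [Ca²⁺][CO3²⁻]/Ksp = (9.68×10^-3)(1.899×10^-4) / 6.761×10^-7 = 2.72

Ω = 2.72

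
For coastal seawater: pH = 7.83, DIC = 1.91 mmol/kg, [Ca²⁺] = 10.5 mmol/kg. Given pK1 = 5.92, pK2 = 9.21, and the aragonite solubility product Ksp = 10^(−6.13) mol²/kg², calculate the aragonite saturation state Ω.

α₂ = 1 / (1 + [H⁺]/K2 + [H⁺]²/(K1K2)) = 1 / (1 + 10^+1.38 + 10^-0.53)
   = 1 / (1 + 23.988 + 0.29512) = 1/25.283 = 0.03955
[CO3²⁻] = α₂ × DIC = 0.03955 × 1.91 = 0.07554 mmol/kg
Ksp = 10^(−6.13) = 7.413×10^-7
Ω = [Ca²⁺][CO3²⁻]/Ksp = (10.5×10^-3)(7.554×10^-5) / 7.413×10^-7 = 1.07

Ω = 1.07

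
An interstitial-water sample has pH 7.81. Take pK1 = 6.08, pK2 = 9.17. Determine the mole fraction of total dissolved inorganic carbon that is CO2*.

α₀ = 1 / (1 + K1/[H⁺] + K1K2/[H⁺]²) = 1 / (1 + 10^+1.73 + 10^+0.37)
   = 1 / (1 + 53.703 + 2.3442) = 1/57.047 = 0.01753

α₀ = 0.0175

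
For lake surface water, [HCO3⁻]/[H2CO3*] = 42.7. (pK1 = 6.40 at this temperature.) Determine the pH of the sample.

From K1 = [H⁺][HCO3⁻]/[H2CO3*]:  pH = pK1 + log₁₀([HCO3⁻]/[H2CO3*])
log₁₀(42.7) = +1.630
pH = 6.40 + (+1.630) = 8.03

pH = 8.03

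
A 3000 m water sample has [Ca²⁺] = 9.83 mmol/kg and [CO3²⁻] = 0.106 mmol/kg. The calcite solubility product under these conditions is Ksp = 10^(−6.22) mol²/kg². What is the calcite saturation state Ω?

Ω = 1.73

Ksp = 10^(−6.22) = 6.026×10^-7
Ω = [Ca²⁺][CO3²⁻]/Ksp = (9.83×10^-3)(0.106×10^-3) / 6.026×10^-7 = 1.73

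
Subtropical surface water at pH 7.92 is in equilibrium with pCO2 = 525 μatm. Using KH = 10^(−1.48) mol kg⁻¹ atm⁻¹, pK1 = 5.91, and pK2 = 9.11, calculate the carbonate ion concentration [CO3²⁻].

[CO3²⁻] = 0.115 mmol/kg

[CO2*] = KH · pCO2 = 10^(−1.48) × 525×10^-6 = 1.738×10^-5 mol/kg
α₀ = 1/(1 + K1/[H⁺] + K1K2/[H⁺]²) = 1/(1 + 10^+2.01 + 10^+0.82) = 0.009096
DIC = [CO2*]/α₀ = 1.738×10^-5 / 0.009096 = 1.911 mmol/kg
[CO3²⁻] = α₂·DIC; α₂ = 0.06010, so [CO3²⁻] = 0.06010 × 1.911 = 0.115 mmol/kg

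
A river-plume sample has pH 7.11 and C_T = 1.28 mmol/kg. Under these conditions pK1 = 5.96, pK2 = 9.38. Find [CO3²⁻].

α₂ = 1 / (1 + [H⁺]/K2 + [H⁺]²/(K1K2)) = 1 / (1 + 10^+2.27 + 10^+1.12)
   = 1 / (1 + 186.21 + 13.183) = 1/200.39 = 0.004990
[CO3²⁻] = α₂ × DIC = 0.004990 × 1.28 = 0.00639 mmol/kg = 6.39 μmol/kg

[CO3²⁻] = 6.39 μmol/kg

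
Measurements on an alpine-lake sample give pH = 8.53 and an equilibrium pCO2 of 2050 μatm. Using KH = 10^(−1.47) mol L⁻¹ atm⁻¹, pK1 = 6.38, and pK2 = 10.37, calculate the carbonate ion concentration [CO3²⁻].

[CO3²⁻] = 0.142 mmol/L

[CO2*] = KH · pCO2 = 10^(−1.47) × 2050×10^-6 = 6.946×10^-5 mol/L
α₀ = 1/(1 + K1/[H⁺] + K1K2/[H⁺]²) = 1/(1 + 10^+2.15 + 10^+0.31) = 0.006930
DIC = [CO2*]/α₀ = 6.946×10^-5 / 0.006930 = 10.02 mmol/L
[CO3²⁻] = α₂·DIC; α₂ = 0.01415, so [CO3²⁻] = 0.01415 × 10.02 = 0.142 mmol/L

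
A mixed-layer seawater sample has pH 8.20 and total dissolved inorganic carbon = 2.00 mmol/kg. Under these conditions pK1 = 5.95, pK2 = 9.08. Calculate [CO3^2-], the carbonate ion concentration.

[CO3²⁻] = 0.232 mmol/kg

α₂ = 1 / (1 + [H⁺]/K2 + [H⁺]²/(K1K2)) = 1 / (1 + 10^+0.88 + 10^-1.37)
   = 1 / (1 + 7.5858 + 0.042658) = 1/8.6284 = 0.1159
[CO3²⁻] = α₂ × DIC = 0.1159 × 2.00 = 0.232 mmol/kg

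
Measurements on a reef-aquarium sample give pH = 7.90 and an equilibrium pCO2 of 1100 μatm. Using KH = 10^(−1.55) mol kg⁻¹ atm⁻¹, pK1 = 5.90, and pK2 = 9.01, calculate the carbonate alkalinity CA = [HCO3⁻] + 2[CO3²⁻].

CA = 3.58 mmol/kg

[CO2*] = KH · pCO2 = 10^(−1.55) × 1100×10^-6 = 3.100×10^-5 mol/kg
α₀ = 1/(1 + K1/[H⁺] + K1K2/[H⁺]²) = 1/(1 + 10^+2.00 + 10^+0.89) = 0.009194
DIC = [CO2*]/α₀ = 3.100×10^-5 / 0.009194 = 3.372 mmol/kg
CA = (α₁ + 2α₂)·DIC = (0.9194 + 2×0.07137) × 3.372 = 3.58 mmol/kg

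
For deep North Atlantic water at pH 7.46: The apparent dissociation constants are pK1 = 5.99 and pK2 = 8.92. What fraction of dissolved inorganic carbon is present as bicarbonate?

α₁ = 0.936

α₁ = 1 / (1 + [H⁺]/K1 + K2/[H⁺]) = 1 / (1 + 10^-1.47 + 10^-1.46)
   = 1 / (1 + 0.033884 + 0.034674) = 1/1.0686 = 0.9358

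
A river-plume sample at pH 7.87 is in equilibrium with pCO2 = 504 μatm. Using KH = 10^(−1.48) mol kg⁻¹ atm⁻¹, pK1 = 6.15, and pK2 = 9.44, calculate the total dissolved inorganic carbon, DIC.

DIC = 0.916 mmol/kg

[CO2*] = KH · pCO2 = 10^(−1.48) × 504×10^-6 = 1.669×10^-5 mol/kg
α₀ = 1/(1 + K1/[H⁺] + K1K2/[H⁺]²) = 1/(1 + 10^+1.72 + 10^+0.15) = 0.01822
DIC = [CO2*]/α₀ = 1.669×10^-5 / 0.01822 = 0.916 mmol/kg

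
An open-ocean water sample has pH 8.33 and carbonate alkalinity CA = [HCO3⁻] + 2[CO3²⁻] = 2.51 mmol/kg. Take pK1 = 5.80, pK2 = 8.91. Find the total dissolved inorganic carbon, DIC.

DIC = 2.08 mmol/kg

CA = [HCO3⁻] + 2[CO3²⁻] = (α₁ + 2α₂)·DIC
At pH 8.33: [H⁺]/K1 = 10^-2.53 = 0.0029512, K2/[H⁺] = 10^-0.58 = 0.26303
α₁ = 1/(1 + 0.0029512 + 0.26303) = 1/1.2660 = 0.7899; α₂ = α₁·K2/[H⁺] = 0.2078
α₁ + 2α₂ = 1.2054
DIC = CA / (α₁ + 2α₂) = 2.51 / 1.2054 = 2.08 mmol/kg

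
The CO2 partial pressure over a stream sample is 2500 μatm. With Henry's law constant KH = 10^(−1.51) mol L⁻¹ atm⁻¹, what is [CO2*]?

KH = 10^(−1.51) = 3.090×10^-2 mol L⁻¹ atm⁻¹
[CO2*] = KH · pCO2 = 3.090×10^-2 × 2500×10^-6 atm = 7.73×10^-5 mol/L

[CO2*] = 77.3 μmol/L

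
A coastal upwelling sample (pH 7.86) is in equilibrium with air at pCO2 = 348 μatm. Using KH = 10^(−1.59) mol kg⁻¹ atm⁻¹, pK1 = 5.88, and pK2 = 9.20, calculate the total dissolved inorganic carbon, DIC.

[CO2*] = KH · pCO2 = 10^(−1.59) × 348×10^-6 = 8.945×10^-6 mol/kg
α₀ = 1/(1 + K1/[H⁺] + K1K2/[H⁺]²) = 1/(1 + 10^+1.98 + 10^+0.64) = 0.009914
DIC = [CO2*]/α₀ = 8.945×10^-6 / 0.009914 = 0.902 mmol/kg

DIC = 0.902 mmol/kg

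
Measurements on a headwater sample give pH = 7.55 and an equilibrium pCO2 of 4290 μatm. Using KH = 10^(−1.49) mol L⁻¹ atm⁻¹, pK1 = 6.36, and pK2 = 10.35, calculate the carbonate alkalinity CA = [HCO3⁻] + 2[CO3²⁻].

[CO2*] = KH · pCO2 = 10^(−1.49) × 4290×10^-6 = 1.388×10^-4 mol/L
α₀ = 1/(1 + K1/[H⁺] + K1K2/[H⁺]²) = 1/(1 + 10^+1.19 + 10^-1.61) = 0.06056
DIC = [CO2*]/α₀ = 1.388×10^-4 / 0.06056 = 2.292 mmol/L
CA = (α₁ + 2α₂)·DIC = (0.9380 + 2×0.001487) × 2.292 = 2.16 mmol/L

CA = 2.16 mmol/L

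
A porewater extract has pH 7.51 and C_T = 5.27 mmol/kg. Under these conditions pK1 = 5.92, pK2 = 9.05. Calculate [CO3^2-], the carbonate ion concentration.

α₂ = 1 / (1 + [H⁺]/K2 + [H⁺]²/(K1K2)) = 1 / (1 + 10^+1.54 + 10^-0.05)
   = 1 / (1 + 34.674 + 0.89125) = 1/36.565 = 0.02735
[CO3²⁻] = α₂ × DIC = 0.02735 × 5.27 = 0.144 mmol/kg

[CO3²⁻] = 0.144 mmol/kg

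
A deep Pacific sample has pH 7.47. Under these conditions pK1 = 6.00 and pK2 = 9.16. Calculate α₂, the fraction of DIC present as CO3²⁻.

α₂ = 1 / (1 + [H⁺]/K2 + [H⁺]²/(K1K2)) = 1 / (1 + 10^+1.69 + 10^+0.22)
   = 1 / (1 + 48.978 + 1.6596) = 1/51.637 = 0.01937

α₂ = 0.0194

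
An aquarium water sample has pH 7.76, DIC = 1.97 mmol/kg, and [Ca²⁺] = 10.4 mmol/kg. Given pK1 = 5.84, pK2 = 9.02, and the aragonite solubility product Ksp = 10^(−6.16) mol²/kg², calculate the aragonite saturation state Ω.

Ω = 1.53

α₂ = 1 / (1 + [H⁺]/K2 + [H⁺]²/(K1K2)) = 1 / (1 + 10^+1.26 + 10^-0.66)
   = 1 / (1 + 18.197 + 0.21878) = 1/19.416 = 0.05150
[CO3²⁻] = α₂ × DIC = 0.05150 × 1.97 = 0.1015 mmol/kg
Ksp = 10^(−6.16) = 6.918×10^-7
Ω = [Ca²⁺][CO3²⁻]/Ksp = (10.4×10^-3)(1.015×10^-4) / 6.918×10^-7 = 1.53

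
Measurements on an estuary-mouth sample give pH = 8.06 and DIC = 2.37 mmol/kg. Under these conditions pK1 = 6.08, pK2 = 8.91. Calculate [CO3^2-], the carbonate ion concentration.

[CO3²⁻] = 0.291 mmol/kg

α₂ = 1 / (1 + [H⁺]/K2 + [H⁺]²/(K1K2)) = 1 / (1 + 10^+0.85 + 10^-1.13)
   = 1 / (1 + 7.0795 + 0.074131) = 1/8.1536 = 0.1226
[CO3²⁻] = α₂ × DIC = 0.1226 × 2.37 = 0.291 mmol/kg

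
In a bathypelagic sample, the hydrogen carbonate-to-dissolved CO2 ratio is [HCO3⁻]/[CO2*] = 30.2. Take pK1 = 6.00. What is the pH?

pH = 7.48

From K1 = [H⁺][HCO3⁻]/[CO2*]:  pH = pK1 + log₁₀([HCO3⁻]/[CO2*])
log₁₀(30.2) = +1.480
pH = 6.00 + (+1.480) = 7.48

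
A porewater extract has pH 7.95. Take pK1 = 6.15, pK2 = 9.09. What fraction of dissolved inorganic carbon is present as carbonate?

α₂ = 1 / (1 + [H⁺]/K2 + [H⁺]²/(K1K2)) = 1 / (1 + 10^+1.14 + 10^-0.66)
   = 1 / (1 + 13.804 + 0.21878) = 1/15.023 = 0.06657

α₂ = 0.0666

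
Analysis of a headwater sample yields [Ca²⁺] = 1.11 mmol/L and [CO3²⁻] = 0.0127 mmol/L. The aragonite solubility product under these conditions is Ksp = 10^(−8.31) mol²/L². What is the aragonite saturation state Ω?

Ω = 2.88

Ksp = 10^(−8.31) = 4.898×10^-9
Ω = [Ca²⁺][CO3²⁻]/Ksp = (1.11×10^-3)(0.0127×10^-3) / 4.898×10^-9 = 2.88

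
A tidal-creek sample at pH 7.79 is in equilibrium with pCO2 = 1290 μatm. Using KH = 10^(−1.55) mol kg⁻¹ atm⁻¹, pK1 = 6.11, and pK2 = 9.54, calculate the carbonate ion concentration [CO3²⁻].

[CO3²⁻] = 0.0309 mmol/kg

[CO2*] = KH · pCO2 = 10^(−1.55) × 1290×10^-6 = 3.636×10^-5 mol/kg
α₀ = 1/(1 + K1/[H⁺] + K1K2/[H⁺]²) = 1/(1 + 10^+1.68 + 10^-0.07) = 0.02011
DIC = [CO2*]/α₀ = 3.636×10^-5 / 0.02011 = 1.807 mmol/kg
[CO3²⁻] = α₂·DIC; α₂ = 0.01712, so [CO3²⁻] = 0.01712 × 1.807 = 0.0309 mmol/kg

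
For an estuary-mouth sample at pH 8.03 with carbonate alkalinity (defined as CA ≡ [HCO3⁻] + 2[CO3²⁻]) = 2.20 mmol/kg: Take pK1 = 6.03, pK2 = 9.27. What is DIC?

CA = [HCO3⁻] + 2[CO3²⁻] = (α₁ + 2α₂)·DIC
At pH 8.03: [H⁺]/K1 = 10^-2.00 = 0.010000, K2/[H⁺] = 10^-1.24 = 0.057544
α₁ = 1/(1 + 0.010000 + 0.057544) = 1/1.0675 = 0.9367; α₂ = α₁·K2/[H⁺] = 0.05390
α₁ + 2α₂ = 1.0445
DIC = CA / (α₁ + 2α₂) = 2.20 / 1.0445 = 2.11 mmol/kg

DIC = 2.11 mmol/kg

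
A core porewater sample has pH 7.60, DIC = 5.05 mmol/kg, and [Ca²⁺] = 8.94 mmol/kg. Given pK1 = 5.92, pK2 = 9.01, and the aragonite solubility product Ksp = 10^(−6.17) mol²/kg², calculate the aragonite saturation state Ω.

Ω = 2.45

α₂ = 1 / (1 + [H⁺]/K2 + [H⁺]²/(K1K2)) = 1 / (1 + 10^+1.41 + 10^-0.27)
   = 1 / (1 + 25.704 + 0.53703) = 1/27.241 = 0.03671
[CO3²⁻] = α₂ × DIC = 0.03671 × 5.05 = 0.1854 mmol/kg
Ksp = 10^(−6.17) = 6.761×10^-7
Ω = [Ca²⁺][CO3²⁻]/Ksp = (8.94×10^-3)(1.854×10^-4) / 6.761×10^-7 = 2.45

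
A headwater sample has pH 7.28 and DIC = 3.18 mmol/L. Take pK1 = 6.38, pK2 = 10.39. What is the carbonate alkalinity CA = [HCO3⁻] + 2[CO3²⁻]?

CA = 2.83 mmol/L

CA = [HCO3⁻] + 2[CO3²⁻] = (α₁ + 2α₂)·DIC
At pH 7.28: [H⁺]/K1 = 10^-0.90 = 0.12589, K2/[H⁺] = 10^-3.11 = 0.00077625
α₁ = 1/(1 + 0.12589 + 0.00077625) = 1/1.1267 = 0.8876; α₂ = α₁·K2/[H⁺] = 0.0006890
α₁ + 2α₂ = 0.8890
CA = 0.8890 × 3.18 = 2.83 mmol/L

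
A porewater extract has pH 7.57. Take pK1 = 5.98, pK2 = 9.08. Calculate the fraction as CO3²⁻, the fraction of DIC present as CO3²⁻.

α₂ = 0.0292

α₂ = 1 / (1 + [H⁺]/K2 + [H⁺]²/(K1K2)) = 1 / (1 + 10^+1.51 + 10^-0.08)
   = 1 / (1 + 32.359 + 0.83176) = 1/34.191 = 0.02925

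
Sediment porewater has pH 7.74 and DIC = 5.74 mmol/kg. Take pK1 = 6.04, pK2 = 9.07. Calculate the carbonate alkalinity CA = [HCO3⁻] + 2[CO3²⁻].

CA = [HCO3⁻] + 2[CO3²⁻] = (α₁ + 2α₂)·DIC
At pH 7.74: [H⁺]/K1 = 10^-1.70 = 0.019953, K2/[H⁺] = 10^-1.33 = 0.046774
α₁ = 1/(1 + 0.019953 + 0.046774) = 1/1.0667 = 0.9374; α₂ = α₁·K2/[H⁺] = 0.04385
α₁ + 2α₂ = 1.0251
CA = 1.0251 × 5.74 = 5.88 mmol/kg

CA = 5.88 mmol/kg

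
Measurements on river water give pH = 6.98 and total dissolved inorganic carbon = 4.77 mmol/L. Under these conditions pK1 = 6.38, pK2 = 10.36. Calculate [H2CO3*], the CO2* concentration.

α₀ = 1 / (1 + K1/[H⁺] + K1K2/[H⁺]²) = 1 / (1 + 10^+0.60 + 10^-2.78)
   = 1 / (1 + 3.9811 + 0.0016596) = 1/4.9827 = 0.2007
[CO2*] = α₀ × DIC = 0.2007 × 4.77 = 0.957 mmol/L

[CO2*] = 0.957 mmol/L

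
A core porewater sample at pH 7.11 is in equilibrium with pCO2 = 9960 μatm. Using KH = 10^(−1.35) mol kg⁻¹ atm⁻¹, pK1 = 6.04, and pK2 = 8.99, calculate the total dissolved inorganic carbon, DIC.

DIC = 5.74 mmol/kg

[CO2*] = KH · pCO2 = 10^(−1.35) × 9960×10^-6 = 4.449×10^-4 mol/kg
α₀ = 1/(1 + K1/[H⁺] + K1K2/[H⁺]²) = 1/(1 + 10^+1.07 + 10^-0.81) = 0.07750
DIC = [CO2*]/α₀ = 4.449×10^-4 / 0.07750 = 5.74 mmol/kg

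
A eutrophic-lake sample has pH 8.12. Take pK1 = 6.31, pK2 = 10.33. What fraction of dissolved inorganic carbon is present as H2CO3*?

α₀ = 1 / (1 + K1/[H⁺] + K1K2/[H⁺]²) = 1 / (1 + 10^+1.81 + 10^-0.40)
   = 1 / (1 + 64.565 + 0.39811) = 1/65.964 = 0.01516

α₀ = 0.0152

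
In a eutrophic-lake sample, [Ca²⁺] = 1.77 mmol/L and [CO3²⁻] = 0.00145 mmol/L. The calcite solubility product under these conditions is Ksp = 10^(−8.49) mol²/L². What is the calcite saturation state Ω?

Ksp = 10^(−8.49) = 3.236×10^-9
Ω = [Ca²⁺][CO3²⁻]/Ksp = (1.77×10^-3)(0.00145×10^-3) / 3.236×10^-9 = 0.793

Ω = 0.793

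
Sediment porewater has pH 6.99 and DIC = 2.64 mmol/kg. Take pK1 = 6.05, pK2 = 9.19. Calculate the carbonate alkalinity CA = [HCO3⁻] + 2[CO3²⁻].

CA = [HCO3⁻] + 2[CO3²⁻] = (α₁ + 2α₂)·DIC
At pH 6.99: [H⁺]/K1 = 10^-0.94 = 0.11482, K2/[H⁺] = 10^-2.20 = 0.0063096
α₁ = 1/(1 + 0.11482 + 0.0063096) = 1/1.1211 = 0.8920; α₂ = α₁·K2/[H⁺] = 0.005628
α₁ + 2α₂ = 0.9032
CA = 0.9032 × 2.64 = 2.38 mmol/kg

CA = 2.38 mmol/kg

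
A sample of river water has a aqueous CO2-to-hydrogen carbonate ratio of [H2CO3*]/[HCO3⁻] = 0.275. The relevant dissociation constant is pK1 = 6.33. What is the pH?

From K1 = [H⁺][HCO3⁻]/[H2CO3*]:  pH = pK1 − log₁₀([H2CO3*]/[HCO3⁻])
log₁₀(0.275) = -0.561
pH = 6.33 − (-0.561) = 6.89

pH = 6.89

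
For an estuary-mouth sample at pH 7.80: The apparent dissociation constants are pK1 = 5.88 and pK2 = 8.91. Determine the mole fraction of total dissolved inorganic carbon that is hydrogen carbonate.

α₁ = 1 / (1 + [H⁺]/K1 + K2/[H⁺]) = 1 / (1 + 10^-1.92 + 10^-1.11)
   = 1 / (1 + 0.012023 + 0.077625) = 1/1.0896 = 0.9177

α₁ = 0.918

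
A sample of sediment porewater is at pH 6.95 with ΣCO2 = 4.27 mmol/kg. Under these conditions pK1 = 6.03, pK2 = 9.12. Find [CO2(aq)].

[CO2*] = 0.456 mmol/kg

α₀ = 1 / (1 + K1/[H⁺] + K1K2/[H⁺]²) = 1 / (1 + 10^+0.92 + 10^-1.25)
   = 1 / (1 + 8.3176 + 0.056234) = 1/9.3739 = 0.1067
[CO2*] = α₀ × DIC = 0.1067 × 4.27 = 0.456 mmol/kg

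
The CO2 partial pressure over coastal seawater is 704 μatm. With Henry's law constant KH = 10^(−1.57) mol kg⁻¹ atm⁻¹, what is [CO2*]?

KH = 10^(−1.57) = 2.692×10^-2 mol kg⁻¹ atm⁻¹
[CO2*] = KH · pCO2 = 2.692×10^-2 × 704×10^-6 atm = 1.89×10^-5 mol/kg

[CO2*] = 18.9 μmol/kg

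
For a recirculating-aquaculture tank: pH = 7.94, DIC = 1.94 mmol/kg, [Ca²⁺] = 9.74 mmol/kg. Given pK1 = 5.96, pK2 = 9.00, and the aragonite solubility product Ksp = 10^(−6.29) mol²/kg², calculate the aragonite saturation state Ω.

α₂ = 1 / (1 + [H⁺]/K2 + [H⁺]²/(K1K2)) = 1 / (1 + 10^+1.06 + 10^-0.92)
   = 1 / (1 + 11.482 + 0.12023) = 1/12.602 = 0.07935
[CO3²⁻] = α₂ × DIC = 0.07935 × 1.94 = 0.1539 mmol/kg
Ksp = 10^(−6.29) = 5.129×10^-7
Ω = [Ca²⁺][CO3²⁻]/Ksp = (9.74×10^-3)(1.539×10^-4) / 5.129×10^-7 = 2.92

Ω = 2.92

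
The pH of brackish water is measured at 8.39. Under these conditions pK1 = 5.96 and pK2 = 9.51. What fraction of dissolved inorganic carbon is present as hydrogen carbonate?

α₁ = 0.926

α₁ = 1 / (1 + [H⁺]/K1 + K2/[H⁺]) = 1 / (1 + 10^-2.43 + 10^-1.12)
   = 1 / (1 + 0.0037154 + 0.075858) = 1/1.0796 = 0.9263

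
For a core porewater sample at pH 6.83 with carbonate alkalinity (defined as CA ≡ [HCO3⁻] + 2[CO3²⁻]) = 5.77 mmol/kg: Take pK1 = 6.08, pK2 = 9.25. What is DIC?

CA = [HCO3⁻] + 2[CO3²⁻] = (α₁ + 2α₂)·DIC
At pH 6.83: [H⁺]/K1 = 10^-0.75 = 0.17783, K2/[H⁺] = 10^-2.42 = 0.0038019
α₁ = 1/(1 + 0.17783 + 0.0038019) = 1/1.1816 = 0.8463; α₂ = α₁·K2/[H⁺] = 0.003217
α₁ + 2α₂ = 0.8527
DIC = CA / (α₁ + 2α₂) = 5.77 / 0.8527 = 6.77 mmol/kg

DIC = 6.77 mmol/kg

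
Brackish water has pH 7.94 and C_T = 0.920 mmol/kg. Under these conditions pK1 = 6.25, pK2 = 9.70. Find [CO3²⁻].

[CO3²⁻] = 15.4 μmol/kg

α₂ = 1 / (1 + [H⁺]/K2 + [H⁺]²/(K1K2)) = 1 / (1 + 10^+1.76 + 10^+0.07)
   = 1 / (1 + 57.544 + 1.1749) = 1/59.719 = 0.01675
[CO3²⁻] = α₂ × DIC = 0.01675 × 0.920 = 0.0154 mmol/kg = 15.4 μmol/kg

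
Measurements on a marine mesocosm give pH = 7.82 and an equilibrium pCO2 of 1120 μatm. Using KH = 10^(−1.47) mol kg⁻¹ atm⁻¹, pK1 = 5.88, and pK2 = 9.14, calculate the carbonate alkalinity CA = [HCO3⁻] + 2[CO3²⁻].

CA = 3.62 mmol/kg

[CO2*] = KH · pCO2 = 10^(−1.47) × 1120×10^-6 = 3.795×10^-5 mol/kg
α₀ = 1/(1 + K1/[H⁺] + K1K2/[H⁺]²) = 1/(1 + 10^+1.94 + 10^+0.62) = 0.01084
DIC = [CO2*]/α₀ = 3.795×10^-5 / 0.01084 = 3.502 mmol/kg
CA = (α₁ + 2α₂)·DIC = (0.9440 + 2×0.04518) × 3.502 = 3.62 mmol/kg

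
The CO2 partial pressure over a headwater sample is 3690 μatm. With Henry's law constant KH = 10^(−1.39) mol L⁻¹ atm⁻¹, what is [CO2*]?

[CO2*] = 150 μmol/L

KH = 10^(−1.39) = 4.074×10^-2 mol L⁻¹ atm⁻¹
[CO2*] = KH · pCO2 = 4.074×10^-2 × 3690×10^-6 atm = 1.50×10^-4 mol/L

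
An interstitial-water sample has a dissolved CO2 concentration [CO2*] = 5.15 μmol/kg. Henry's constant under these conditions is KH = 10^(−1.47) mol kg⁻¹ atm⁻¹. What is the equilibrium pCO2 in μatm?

pCO2 = 152 μatm

KH = 10^(−1.47) = 3.388×10^-2 mol kg⁻¹ atm⁻¹
pCO2 = [CO2*]/KH = 5.15×10^-6 / 3.388×10^-2 = 1.52×10^-4 atm = 152 μatm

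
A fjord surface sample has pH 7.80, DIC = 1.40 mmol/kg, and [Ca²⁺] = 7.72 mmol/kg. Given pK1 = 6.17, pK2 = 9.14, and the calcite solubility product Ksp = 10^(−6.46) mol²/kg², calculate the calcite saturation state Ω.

Ω = 1.33

α₂ = 1 / (1 + [H⁺]/K2 + [H⁺]²/(K1K2)) = 1 / (1 + 10^+1.34 + 10^-0.29)
   = 1 / (1 + 21.878 + 0.51286) = 1/23.390 = 0.04275
[CO3²⁻] = α₂ × DIC = 0.04275 × 1.40 = 0.05985 mmol/kg
Ksp = 10^(−6.46) = 3.467×10^-7
Ω = [Ca²⁺][CO3²⁻]/Ksp = (7.72×10^-3)(5.985×10^-5) / 3.467×10^-7 = 1.33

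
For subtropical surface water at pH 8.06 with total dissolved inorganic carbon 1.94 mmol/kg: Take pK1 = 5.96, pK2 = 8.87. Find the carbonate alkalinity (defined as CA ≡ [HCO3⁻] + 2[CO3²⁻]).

CA = 2.19 mmol/kg

CA = [HCO3⁻] + 2[CO3²⁻] = (α₁ + 2α₂)·DIC
At pH 8.06: [H⁺]/K1 = 10^-2.10 = 0.0079433, K2/[H⁺] = 10^-0.81 = 0.15488
α₁ = 1/(1 + 0.0079433 + 0.15488) = 1/1.1628 = 0.8600; α₂ = α₁·K2/[H⁺] = 0.1332
α₁ + 2α₂ = 1.1264
CA = 1.1264 × 1.94 = 2.19 mmol/kg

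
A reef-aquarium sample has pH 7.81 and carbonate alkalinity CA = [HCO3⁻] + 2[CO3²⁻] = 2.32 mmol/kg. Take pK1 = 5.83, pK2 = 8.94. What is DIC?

DIC = 2.19 mmol/kg

CA = [HCO3⁻] + 2[CO3²⁻] = (α₁ + 2α₂)·DIC
At pH 7.81: [H⁺]/K1 = 10^-1.98 = 0.010471, K2/[H⁺] = 10^-1.13 = 0.074131
α₁ = 1/(1 + 0.010471 + 0.074131) = 1/1.0846 = 0.9220; α₂ = α₁·K2/[H⁺] = 0.06835
α₁ + 2α₂ = 1.0587
DIC = CA / (α₁ + 2α₂) = 2.32 / 1.0587 = 2.19 mmol/kg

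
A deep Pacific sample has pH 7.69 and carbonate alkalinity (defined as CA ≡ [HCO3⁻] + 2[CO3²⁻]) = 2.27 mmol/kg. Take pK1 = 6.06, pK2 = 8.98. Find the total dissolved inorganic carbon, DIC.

CA = [HCO3⁻] + 2[CO3²⁻] = (α₁ + 2α₂)·DIC
At pH 7.69: [H⁺]/K1 = 10^-1.63 = 0.023442, K2/[H⁺] = 10^-1.29 = 0.051286
α₁ = 1/(1 + 0.023442 + 0.051286) = 1/1.0747 = 0.9305; α₂ = α₁·K2/[H⁺] = 0.04772
α₁ + 2α₂ = 1.0259
DIC = CA / (α₁ + 2α₂) = 2.27 / 1.0259 = 2.21 mmol/kg

DIC = 2.21 mmol/kg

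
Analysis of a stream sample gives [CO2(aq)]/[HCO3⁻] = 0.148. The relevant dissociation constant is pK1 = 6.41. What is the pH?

From K1 = [H⁺][HCO3⁻]/[CO2(aq)]:  pH = pK1 − log₁₀([CO2(aq)]/[HCO3⁻])
log₁₀(0.148) = -0.830
pH = 6.41 − (-0.830) = 7.24

pH = 7.24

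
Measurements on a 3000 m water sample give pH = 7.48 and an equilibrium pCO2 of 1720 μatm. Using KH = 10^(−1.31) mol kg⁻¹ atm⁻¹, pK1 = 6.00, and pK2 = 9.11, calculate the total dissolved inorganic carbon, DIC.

DIC = 2.69 mmol/kg

[CO2*] = KH · pCO2 = 10^(−1.31) × 1720×10^-6 = 8.424×10^-5 mol/kg
α₀ = 1/(1 + K1/[H⁺] + K1K2/[H⁺]²) = 1/(1 + 10^+1.48 + 10^-0.15) = 0.03134
DIC = [CO2*]/α₀ = 8.424×10^-5 / 0.03134 = 2.69 mmol/kg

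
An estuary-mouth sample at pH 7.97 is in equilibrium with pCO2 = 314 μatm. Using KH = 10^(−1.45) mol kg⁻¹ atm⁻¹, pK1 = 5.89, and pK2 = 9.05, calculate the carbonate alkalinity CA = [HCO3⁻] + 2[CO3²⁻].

[CO2*] = KH · pCO2 = 10^(−1.45) × 314×10^-6 = 1.114×10^-5 mol/kg
α₀ = 1/(1 + K1/[H⁺] + K1K2/[H⁺]²) = 1/(1 + 10^+2.08 + 10^+1.00) = 0.007620
DIC = [CO2*]/α₀ = 1.114×10^-5 / 0.007620 = 1.462 mmol/kg
CA = (α₁ + 2α₂)·DIC = (0.9162 + 2×0.07620) × 1.462 = 1.56 mmol/kg

CA = 1.56 mmol/kg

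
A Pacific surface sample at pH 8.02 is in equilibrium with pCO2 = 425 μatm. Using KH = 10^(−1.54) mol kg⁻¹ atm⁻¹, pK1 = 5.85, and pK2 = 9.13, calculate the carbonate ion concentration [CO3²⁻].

[CO2*] = KH · pCO2 = 10^(−1.54) × 425×10^-6 = 1.226×10^-5 mol/kg
α₀ = 1/(1 + K1/[H⁺] + K1K2/[H⁺]²) = 1/(1 + 10^+2.17 + 10^+1.06) = 0.006235
DIC = [CO2*]/α₀ = 1.226×10^-5 / 0.006235 = 1.966 mmol/kg
[CO3²⁻] = α₂·DIC; α₂ = 0.07158, so [CO3²⁻] = 0.07158 × 1.966 = 0.141 mmol/kg

[CO3²⁻] = 0.141 mmol/kg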